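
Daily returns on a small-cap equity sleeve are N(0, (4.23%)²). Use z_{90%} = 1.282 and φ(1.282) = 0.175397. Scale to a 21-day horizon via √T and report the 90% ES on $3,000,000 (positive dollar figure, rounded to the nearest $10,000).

$1,020,000

σ_{21d} = 4.23% × √21 = 19.384%.
ES multiplier = φ(z)/(1−α) = 0.175397/0.1 = 1.754.
ES = 19.384% × 1.754 = 34.000%; on $3,000,000: $1,020,000.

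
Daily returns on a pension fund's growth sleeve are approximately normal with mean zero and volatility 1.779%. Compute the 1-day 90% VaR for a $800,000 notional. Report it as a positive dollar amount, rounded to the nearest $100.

$18,200

At 90% one-sided, z = 1.282.
VaR = z·σ = 1.282 × 1.779% = 2.281%.
On $800,000: 0.02281 × $800,000 = $18,248.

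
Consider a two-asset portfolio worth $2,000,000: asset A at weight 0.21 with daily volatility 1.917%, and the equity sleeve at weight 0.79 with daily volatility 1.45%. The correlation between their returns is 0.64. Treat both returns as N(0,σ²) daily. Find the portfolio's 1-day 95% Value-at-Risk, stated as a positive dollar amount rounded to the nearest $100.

$47,300

σ_p² = 0.21²·1.917² + 0.79²·1.45² + 2·0.64·0.21·0.79·1.917·1.45 = 2.0645 (%²).
σ_p = √2.0645 = 1.437%.
At 95%, z = 1.645.
VaR = 1.645 × 1.437% = 2.364%; on $2,000,000 that is $47,280.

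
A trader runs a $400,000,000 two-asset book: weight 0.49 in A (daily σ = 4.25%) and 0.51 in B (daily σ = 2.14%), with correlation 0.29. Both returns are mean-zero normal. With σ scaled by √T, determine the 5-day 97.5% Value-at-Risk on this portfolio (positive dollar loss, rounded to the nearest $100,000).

σ_p = √(0.49²·4.25² + 0.51²·2.14² + 2·0.29·0.49·0.51·4.25·2.14) = 2.617%.
σ_{5d} = 2.617% × √5 = 5.852%.
z(97.5%) = 1.960.
VaR = 1.960 × 5.852% = 11.470%; on $400,000,000 that is $45,880,000.

$45,900,000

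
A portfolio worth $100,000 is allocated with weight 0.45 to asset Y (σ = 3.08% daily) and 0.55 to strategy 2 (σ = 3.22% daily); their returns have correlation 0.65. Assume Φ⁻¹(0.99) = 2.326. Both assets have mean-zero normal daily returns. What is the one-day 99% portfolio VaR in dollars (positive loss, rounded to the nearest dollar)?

$6,680

σ_p² = 0.45²·3.08² + 0.55²·3.22² + 2·0.65·0.45·0.55·3.08·3.22 = 8.2484 (%²).
σ_p = √8.2484 = 2.872%.
VaR = 2.326 × 2.872% = 6.680%; on $100,000 that is $6,680.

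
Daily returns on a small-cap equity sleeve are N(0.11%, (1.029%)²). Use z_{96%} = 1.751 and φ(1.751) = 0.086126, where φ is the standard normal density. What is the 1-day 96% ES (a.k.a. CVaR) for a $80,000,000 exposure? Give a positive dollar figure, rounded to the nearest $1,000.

$1,684,000

Tail multiplier: φ(z)/(1−α) = 0.086126 / 0.04 = 2.153.
ES = −(0.11%) + 1.029% × 2.153 = 2.105%.
On $80,000,000: 0.02105 × $80,000,000 = $1,684,000.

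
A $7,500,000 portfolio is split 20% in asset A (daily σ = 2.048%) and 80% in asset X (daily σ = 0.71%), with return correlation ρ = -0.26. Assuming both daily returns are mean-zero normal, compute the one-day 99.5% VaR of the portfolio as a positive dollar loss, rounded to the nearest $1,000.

σ_p² = 0.2²·2.048² + 0.8²·0.71² + 2·-0.26·0.2·0.8·2.048·0.71 = 0.3694 (%²).
σ_p = √0.3694 = 0.608%.
At 99.5%, z = 2.576.
VaR = 2.576 × 0.608% = 1.566%; on $7,500,000 that is $117,450.

$117,000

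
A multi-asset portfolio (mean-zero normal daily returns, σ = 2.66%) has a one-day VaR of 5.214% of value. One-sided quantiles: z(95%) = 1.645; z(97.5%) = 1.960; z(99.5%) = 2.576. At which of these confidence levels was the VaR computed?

Implied z = VaR/σ = 5.214 / 2.66 = 1.960.
This matches z(97.5%) = 1.960.

97.5%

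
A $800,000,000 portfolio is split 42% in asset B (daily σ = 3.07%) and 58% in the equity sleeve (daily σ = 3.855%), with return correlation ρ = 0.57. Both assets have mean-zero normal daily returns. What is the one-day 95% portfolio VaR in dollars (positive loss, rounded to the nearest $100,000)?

σ_p² = 0.42²·3.07² + 0.58²·3.855² + 2·0.57·0.42·0.58·3.07·3.855 = 9.9484 (%²).
σ_p = √9.9484 = 3.154%.
At 95%, z = 1.645.
VaR = 1.645 × 3.154% = 5.188%; on $800,000,000 that is $41,504,000.

$41,500,000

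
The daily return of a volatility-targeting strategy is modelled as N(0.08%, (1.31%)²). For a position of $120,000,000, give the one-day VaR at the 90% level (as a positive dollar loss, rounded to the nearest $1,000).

At 90% one-sided, z = 1.282.
VaR = −μ + z·σ = −(0.08%) + 1.282 × 1.31% = 1.599%.
On $120,000,000: 0.01599 × $120,000,000 = $1,918,800.

$1,919,000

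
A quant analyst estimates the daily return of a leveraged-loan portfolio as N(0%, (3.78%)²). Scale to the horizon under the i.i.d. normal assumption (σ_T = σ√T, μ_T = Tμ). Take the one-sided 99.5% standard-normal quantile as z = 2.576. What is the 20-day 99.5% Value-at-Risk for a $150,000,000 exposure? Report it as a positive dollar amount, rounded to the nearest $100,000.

σ_{20d} = 3.78% × √20 = 16.905%.
VaR = 2.576 × 16.905% = 43.547%.
On $150,000,000: 0.43547 × $150,000,000 = $65,320,500.

$65,300,000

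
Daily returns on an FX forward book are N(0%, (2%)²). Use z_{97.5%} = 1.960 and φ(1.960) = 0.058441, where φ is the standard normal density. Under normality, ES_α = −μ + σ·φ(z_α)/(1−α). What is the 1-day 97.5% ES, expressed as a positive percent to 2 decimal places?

4.68%

Tail multiplier: φ(z)/(1−α) = 0.058441 / 0.025 = 2.338.
ES = 2% × 2.338 = 4.676%.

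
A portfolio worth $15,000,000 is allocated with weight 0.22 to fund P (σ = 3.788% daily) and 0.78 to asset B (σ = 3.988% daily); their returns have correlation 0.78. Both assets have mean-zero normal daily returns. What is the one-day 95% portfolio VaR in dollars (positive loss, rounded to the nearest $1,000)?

$937,000

σ_p² = 0.22²·3.788² + 0.78²·3.988² + 2·0.78·0.22·0.78·3.788·3.988 = 14.4145 (%²).
σ_p = √14.4145 = 3.797%.
At 95%, z = 1.645.
VaR = 1.645 × 3.797% = 6.246%; on $15,000,000 that is $936,900.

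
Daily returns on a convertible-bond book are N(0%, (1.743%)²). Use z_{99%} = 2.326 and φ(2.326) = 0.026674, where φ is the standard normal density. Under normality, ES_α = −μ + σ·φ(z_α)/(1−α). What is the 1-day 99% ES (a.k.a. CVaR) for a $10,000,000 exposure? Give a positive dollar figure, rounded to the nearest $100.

$464,900

Tail multiplier: φ(z)/(1−α) = 0.026674 / 0.01 = 2.667.
ES = 1.743% × 2.667 = 4.649%.
On $10,000,000: 0.04649 × $10,000,000 = $464,900.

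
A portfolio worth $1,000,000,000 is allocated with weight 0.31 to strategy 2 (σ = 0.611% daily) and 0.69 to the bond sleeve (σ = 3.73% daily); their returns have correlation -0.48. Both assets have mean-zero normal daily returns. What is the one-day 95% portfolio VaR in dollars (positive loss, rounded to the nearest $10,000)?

$40,930,000

σ_p² = 0.31²·0.611² + 0.69²·3.73² + 2·-0.48·0.31·0.69·0.611·3.73 = 6.1918 (%²).
σ_p = √6.1918 = 2.488%.
At 95%, z = 1.645.
VaR = 1.645 × 2.488% = 4.093%; on $1,000,000,000 that is $40,930,000.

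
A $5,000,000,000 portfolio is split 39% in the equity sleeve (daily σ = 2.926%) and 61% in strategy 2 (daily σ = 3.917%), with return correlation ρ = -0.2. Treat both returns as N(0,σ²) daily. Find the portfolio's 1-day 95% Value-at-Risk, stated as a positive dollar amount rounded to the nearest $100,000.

$200,100,000

σ_p² = 0.39²·2.926² + 0.61²·3.917² + 2·-0.2·0.39·0.61·2.926·3.917 = 5.9206 (%²).
σ_p = √5.9206 = 2.433%.
At 95%, z = 1.645.
VaR = 1.645 × 2.433% = 4.002%; on $5,000,000,000 that is $200,100,000.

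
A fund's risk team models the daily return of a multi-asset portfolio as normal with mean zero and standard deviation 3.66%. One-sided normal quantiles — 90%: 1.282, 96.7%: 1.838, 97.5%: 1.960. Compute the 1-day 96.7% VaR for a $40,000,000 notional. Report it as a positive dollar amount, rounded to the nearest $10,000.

$2,690,000

VaR = z·σ = 1.838 × 3.66% = 6.727%.
On $40,000,000: 0.06727 × $40,000,000 = $2,690,800.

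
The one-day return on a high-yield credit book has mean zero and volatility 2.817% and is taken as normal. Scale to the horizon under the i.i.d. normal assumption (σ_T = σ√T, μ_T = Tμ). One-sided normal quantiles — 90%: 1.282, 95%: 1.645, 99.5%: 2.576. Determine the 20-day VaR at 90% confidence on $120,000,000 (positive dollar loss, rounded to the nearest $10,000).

$19,380,000

σ_{20d} = 2.817% × √20 = 12.598%.
VaR = 1.282 × 12.598% = 16.151%.
On $120,000,000: 0.16151 × $120,000,000 = $19,381,200.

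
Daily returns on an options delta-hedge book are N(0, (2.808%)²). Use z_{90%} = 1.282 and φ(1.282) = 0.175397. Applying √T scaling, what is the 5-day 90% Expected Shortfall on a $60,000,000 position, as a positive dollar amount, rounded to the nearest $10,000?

$6,610,000

σ_{5d} = 2.808% × √5 = 6.279%.
ES multiplier = φ(z)/(1−α) = 0.175397/0.1 = 1.754.
ES = 6.279% × 1.754 = 11.013%; on $60,000,000: $6,607,800.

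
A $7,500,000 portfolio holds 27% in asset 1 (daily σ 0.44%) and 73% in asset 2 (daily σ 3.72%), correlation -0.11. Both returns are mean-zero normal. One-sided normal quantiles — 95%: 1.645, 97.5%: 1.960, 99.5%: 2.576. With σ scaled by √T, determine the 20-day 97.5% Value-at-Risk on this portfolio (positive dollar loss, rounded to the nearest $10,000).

$1,780,000

σ_p = √(0.27²·0.44² + 0.73²·3.72² + 2·-0.11·0.27·0.73·0.44·3.72) = 2.705%.
σ_{20d} = 2.705% × √20 = 12.097%.
VaR = 1.960 × 12.097% = 23.710%; on $7,500,000 that is $1,778,250.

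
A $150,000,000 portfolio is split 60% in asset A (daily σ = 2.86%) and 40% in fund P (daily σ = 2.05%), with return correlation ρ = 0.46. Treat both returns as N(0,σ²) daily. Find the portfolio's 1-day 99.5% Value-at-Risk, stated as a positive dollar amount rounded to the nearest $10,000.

$8,560,000

σ_p² = 0.6²·2.86² + 0.4²·2.05² + 2·0.46·0.6·0.4·2.86·2.05 = 4.9116 (%²).
σ_p = √4.9116 = 2.216%.
At 99.5%, z = 2.576.
VaR = 2.576 × 2.216% = 5.708%; on $150,000,000 that is $8,562,000.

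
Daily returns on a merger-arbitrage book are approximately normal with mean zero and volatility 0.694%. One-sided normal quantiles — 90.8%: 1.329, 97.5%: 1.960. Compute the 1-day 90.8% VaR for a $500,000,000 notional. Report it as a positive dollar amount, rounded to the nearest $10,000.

VaR = z·σ = 1.329 × 0.694% = 0.922%.
On $500,000,000: 0.00922 × $500,000,000 = $4,610,000.

$4,610,000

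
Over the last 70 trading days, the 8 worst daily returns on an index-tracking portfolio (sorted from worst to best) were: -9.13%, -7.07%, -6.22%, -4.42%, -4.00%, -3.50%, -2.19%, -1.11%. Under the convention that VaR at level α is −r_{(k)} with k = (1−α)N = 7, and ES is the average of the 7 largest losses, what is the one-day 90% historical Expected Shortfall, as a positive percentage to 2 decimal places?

The 7 worst returns sum to -36.53%.
ES = −(-36.53%) / 7 = 5.2185…% ≈ 5.22%.

5.22%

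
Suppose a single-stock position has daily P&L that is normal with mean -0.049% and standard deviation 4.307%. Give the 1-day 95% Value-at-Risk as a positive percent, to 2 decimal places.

At 95% one-sided, z = 1.645.
VaR = −μ + z·σ = −(-0.049%) + 1.645 × 4.307% = 7.134%.

7.13%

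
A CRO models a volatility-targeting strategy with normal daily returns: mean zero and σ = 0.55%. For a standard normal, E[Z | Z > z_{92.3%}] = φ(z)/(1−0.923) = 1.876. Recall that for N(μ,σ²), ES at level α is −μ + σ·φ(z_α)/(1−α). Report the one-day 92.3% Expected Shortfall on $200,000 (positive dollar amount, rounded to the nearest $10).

ES = 0.55% × 1.876 = 1.032%.
On $200,000: 0.01032 × $200,000 = $2,064.

$2,060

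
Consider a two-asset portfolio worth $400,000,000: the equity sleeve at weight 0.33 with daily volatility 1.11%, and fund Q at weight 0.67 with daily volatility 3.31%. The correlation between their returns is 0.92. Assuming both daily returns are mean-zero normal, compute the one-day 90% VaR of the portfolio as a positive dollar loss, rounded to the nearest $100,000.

σ_p² = 0.33²·1.11² + 0.67²·3.31² + 2·0.92·0.33·0.67·1.11·3.31 = 6.5471 (%²).
σ_p = √6.5471 = 2.559%.
At 90%, z = 1.282.
VaR = 1.282 × 2.559% = 3.281%; on $400,000,000 that is $13,124,000.

$13,100,000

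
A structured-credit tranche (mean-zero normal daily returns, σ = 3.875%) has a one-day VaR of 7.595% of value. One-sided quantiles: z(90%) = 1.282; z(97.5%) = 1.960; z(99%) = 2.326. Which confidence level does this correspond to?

Implied z = VaR/σ = 7.595 / 3.875 = 1.960.
This matches z(97.5%) = 1.960.

97.5%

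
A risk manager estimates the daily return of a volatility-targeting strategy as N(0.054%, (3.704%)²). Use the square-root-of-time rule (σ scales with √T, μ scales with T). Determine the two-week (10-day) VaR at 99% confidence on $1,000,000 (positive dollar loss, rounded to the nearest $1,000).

$267,000

At 99%, z = 2.326.
σ_{10d} = 3.704% × √10 = 11.713%; μ_{10d} = 10 × 0.054% = 0.540%.
VaR = −(0.540%) + 2.326 × 11.713% = 26.704%.
On $1,000,000: 0.26704 × $1,000,000 = $267,040.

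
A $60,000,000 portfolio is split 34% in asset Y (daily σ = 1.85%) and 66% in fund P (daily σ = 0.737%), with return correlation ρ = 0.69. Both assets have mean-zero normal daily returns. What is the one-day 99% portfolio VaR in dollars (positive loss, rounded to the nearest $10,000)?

σ_p² = 0.34²·1.85² + 0.66²·0.737² + 2·0.69·0.34·0.66·1.85·0.737 = 1.0545 (%²).
σ_p = √1.0545 = 1.027%.
At 99%, z = 2.326.
VaR = 2.326 × 1.027% = 2.389%; on $60,000,000 that is $1,433,400.

$1,430,000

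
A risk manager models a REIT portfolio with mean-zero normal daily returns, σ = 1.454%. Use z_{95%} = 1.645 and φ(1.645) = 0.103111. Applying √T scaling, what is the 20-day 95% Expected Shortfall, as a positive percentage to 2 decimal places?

σ_{20d} = 1.454% × √20 = 6.502%.
ES multiplier = φ(z)/(1−α) = 0.103111/0.05 = 2.062.
ES = 6.502% × 2.062 = 13.407%.

13.41%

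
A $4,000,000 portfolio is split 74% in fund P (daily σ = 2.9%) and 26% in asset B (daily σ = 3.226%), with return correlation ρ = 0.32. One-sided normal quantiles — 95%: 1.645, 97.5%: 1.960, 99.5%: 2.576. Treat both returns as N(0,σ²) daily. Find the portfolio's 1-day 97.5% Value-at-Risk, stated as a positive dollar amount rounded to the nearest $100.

σ_p² = 0.74²·2.9² + 0.26²·3.226² + 2·0.32·0.74·0.26·2.9·3.226 = 6.4608 (%²).
σ_p = √6.4608 = 2.542%.
VaR = 1.960 × 2.542% = 4.982%; on $4,000,000 that is $199,280.

$199,300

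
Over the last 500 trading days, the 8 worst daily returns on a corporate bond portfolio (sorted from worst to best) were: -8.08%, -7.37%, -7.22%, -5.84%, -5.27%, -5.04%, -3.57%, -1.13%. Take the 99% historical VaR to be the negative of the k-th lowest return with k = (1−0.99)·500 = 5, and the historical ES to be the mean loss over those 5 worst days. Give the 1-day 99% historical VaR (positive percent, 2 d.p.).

k = 5; the 5th lowest return is -5.27%, so VaR = 5.27%.

5.27%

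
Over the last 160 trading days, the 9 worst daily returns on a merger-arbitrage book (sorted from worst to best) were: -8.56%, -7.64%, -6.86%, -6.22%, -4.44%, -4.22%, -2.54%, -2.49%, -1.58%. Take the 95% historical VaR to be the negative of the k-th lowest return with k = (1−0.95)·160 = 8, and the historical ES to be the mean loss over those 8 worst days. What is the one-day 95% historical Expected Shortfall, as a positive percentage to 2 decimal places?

The 8 worst returns sum to -42.97%.
ES = −(-42.97%) / 8 = 5.37125% ≈ 5.37%.

5.37%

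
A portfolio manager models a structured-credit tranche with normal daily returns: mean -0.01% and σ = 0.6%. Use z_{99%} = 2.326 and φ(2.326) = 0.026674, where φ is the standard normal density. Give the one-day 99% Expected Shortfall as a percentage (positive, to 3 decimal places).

Tail multiplier: φ(z)/(1−α) = 0.026674 / 0.01 = 2.667.
ES = −(-0.01%) + 0.6% × 2.667 = 1.610%.

1.610%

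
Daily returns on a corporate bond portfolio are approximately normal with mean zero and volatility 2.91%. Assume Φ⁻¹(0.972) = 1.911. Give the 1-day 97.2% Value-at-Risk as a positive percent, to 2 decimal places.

VaR = z·σ = 1.911 × 2.91% = 5.561%.

5.56%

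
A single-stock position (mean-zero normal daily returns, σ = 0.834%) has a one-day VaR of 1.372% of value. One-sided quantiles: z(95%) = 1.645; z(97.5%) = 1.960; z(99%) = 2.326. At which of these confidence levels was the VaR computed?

Implied z = VaR/σ = 1.372 / 0.834 = 1.645.
This matches z(95%) = 1.645.

95%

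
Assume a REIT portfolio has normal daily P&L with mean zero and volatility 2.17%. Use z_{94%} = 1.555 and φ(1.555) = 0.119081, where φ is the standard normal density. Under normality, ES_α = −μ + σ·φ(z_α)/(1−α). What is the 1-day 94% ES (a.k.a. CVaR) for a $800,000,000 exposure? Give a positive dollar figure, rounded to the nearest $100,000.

$34,500,000

Tail multiplier: φ(z)/(1−α) = 0.119081 / 0.06 = 1.985.
ES = 2.17% × 1.985 = 4.307%.
On $800,000,000: 0.04307 × $800,000,000 = $34,456,000.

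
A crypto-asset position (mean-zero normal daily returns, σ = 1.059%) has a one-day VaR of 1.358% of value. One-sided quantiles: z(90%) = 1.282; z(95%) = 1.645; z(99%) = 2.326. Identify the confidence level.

90%

Implied z = VaR/σ = 1.358 / 1.059 = 1.282.
This matches z(90%) = 1.282.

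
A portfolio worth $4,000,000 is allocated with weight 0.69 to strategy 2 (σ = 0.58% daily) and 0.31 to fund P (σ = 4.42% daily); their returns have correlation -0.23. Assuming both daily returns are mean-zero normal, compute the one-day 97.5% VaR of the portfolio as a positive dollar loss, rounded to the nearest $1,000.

$105,000

σ_p² = 0.69²·0.58² + 0.31²·4.42² + 2·-0.23·0.69·0.31·0.58·4.42 = 1.7854 (%²).
σ_p = √1.7854 = 1.336%.
At 97.5%, z = 1.960.
VaR = 1.960 × 1.336% = 2.619%; on $4,000,000 that is $104,760.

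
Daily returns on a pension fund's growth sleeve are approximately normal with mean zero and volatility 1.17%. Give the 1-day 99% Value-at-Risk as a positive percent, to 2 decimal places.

At 99% one-sided, z = 2.326.
VaR = z·σ = 2.326 × 1.17% = 2.721%.

2.72%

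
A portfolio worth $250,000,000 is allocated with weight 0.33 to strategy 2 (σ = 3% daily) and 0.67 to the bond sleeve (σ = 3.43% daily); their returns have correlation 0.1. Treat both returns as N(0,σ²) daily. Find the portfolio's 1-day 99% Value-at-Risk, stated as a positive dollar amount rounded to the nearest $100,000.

$15,100,000

σ_p² = 0.33²·3² + 0.67²·3.43² + 2·0.1·0.33·0.67·3·3.43 = 6.7164 (%²).
σ_p = √6.7164 = 2.592%.
At 99%, z = 2.326.
VaR = 2.326 × 2.592% = 6.029%; on $250,000,000 that is $15,072,500.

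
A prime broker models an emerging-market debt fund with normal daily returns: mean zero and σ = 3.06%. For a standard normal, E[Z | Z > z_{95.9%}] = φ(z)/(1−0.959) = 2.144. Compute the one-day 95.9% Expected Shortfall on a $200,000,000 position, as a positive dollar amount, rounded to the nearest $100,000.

ES = 3.06% × 2.144 = 6.561%.
On $200,000,000: 0.06561 × $200,000,000 = $13,122,000.

$13,100,000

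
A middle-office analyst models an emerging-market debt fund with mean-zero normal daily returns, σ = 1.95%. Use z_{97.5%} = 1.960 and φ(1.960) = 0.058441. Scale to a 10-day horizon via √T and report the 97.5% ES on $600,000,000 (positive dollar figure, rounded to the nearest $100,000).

σ_{10d} = 1.95% × √10 = 6.166%.
ES multiplier = φ(z)/(1−α) = 0.058441/0.025 = 2.338.
ES = 6.166% × 2.338 = 14.416%; on $600,000,000: $86,496,000.

$86,500,000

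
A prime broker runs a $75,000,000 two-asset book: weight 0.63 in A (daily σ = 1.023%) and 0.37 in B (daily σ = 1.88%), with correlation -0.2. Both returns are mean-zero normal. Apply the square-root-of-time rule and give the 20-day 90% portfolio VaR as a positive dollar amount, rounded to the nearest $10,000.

σ_p = √(0.63²·1.023² + 0.37²·1.88² + 2·-0.2·0.63·0.37·1.023·1.88) = 0.848%.
σ_{20d} = 0.848% × √20 = 3.792%.
z(90%) = 1.282.
VaR = 1.282 × 3.792% = 4.861%; on $75,000,000 that is $3,645,750.

$3,650,000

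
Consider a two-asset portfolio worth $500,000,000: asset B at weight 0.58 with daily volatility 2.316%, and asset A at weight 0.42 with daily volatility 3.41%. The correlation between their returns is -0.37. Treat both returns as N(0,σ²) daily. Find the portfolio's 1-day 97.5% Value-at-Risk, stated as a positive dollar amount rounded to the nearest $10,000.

σ_p² = 0.58²·2.316² + 0.42²·3.41² + 2·-0.37·0.58·0.42·2.316·3.41 = 2.4320 (%²).
σ_p = √2.4320 = 1.559%.
At 97.5%, z = 1.960.
VaR = 1.960 × 1.559% = 3.056%; on $500,000,000 that is $15,280,000.

$15,280,000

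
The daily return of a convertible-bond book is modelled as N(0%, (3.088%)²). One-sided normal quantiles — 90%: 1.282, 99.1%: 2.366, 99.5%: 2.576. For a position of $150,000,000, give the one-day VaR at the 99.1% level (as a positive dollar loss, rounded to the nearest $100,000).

VaR = z·σ = 2.366 × 3.088% = 7.306%.
On $150,000,000: 0.07306 × $150,000,000 = $10,959,000.

$11,000,000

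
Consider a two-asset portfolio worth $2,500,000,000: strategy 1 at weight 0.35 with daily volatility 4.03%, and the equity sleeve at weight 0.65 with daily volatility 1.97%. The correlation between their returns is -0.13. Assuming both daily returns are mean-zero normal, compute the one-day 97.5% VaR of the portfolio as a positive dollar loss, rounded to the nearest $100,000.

σ_p² = 0.35²·4.03² + 0.65²·1.97² + 2·-0.13·0.35·0.65·4.03·1.97 = 3.1596 (%²).
σ_p = √3.1596 = 1.778%.
At 97.5%, z = 1.960.
VaR = 1.960 × 1.778% = 3.485%; on $2,500,000,000 that is $87,125,000.

$87,100,000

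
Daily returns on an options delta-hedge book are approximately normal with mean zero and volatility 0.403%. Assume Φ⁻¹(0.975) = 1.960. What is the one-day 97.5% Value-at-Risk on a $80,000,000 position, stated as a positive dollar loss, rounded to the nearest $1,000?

VaR = z·σ = 1.960 × 0.403% = 0.790%.
On $80,000,000: 0.00790 × $80,000,000 = $632,000.

$632,000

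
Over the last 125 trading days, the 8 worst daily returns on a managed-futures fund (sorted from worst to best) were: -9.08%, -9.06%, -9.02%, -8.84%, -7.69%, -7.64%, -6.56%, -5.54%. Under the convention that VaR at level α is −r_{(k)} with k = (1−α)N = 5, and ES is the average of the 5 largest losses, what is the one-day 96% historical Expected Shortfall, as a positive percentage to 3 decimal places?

The 5 worst returns sum to -43.69%.
ES = −(-43.69%) / 5 = 8.738%.

8.738%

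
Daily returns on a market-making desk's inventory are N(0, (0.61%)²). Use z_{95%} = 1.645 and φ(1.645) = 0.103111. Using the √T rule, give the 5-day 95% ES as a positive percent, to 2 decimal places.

σ_{5d} = 0.61% × √5 = 1.364%.
ES multiplier = φ(z)/(1−α) = 0.103111/0.05 = 2.062.
ES = 1.364% × 2.062 = 2.813%.

2.81%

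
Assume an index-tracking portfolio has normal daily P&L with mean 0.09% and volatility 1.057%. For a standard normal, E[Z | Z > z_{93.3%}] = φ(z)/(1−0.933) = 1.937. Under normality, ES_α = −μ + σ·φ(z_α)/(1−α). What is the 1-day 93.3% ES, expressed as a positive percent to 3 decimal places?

1.957%

ES = −(0.09%) + 1.057% × 1.937 = 1.957%.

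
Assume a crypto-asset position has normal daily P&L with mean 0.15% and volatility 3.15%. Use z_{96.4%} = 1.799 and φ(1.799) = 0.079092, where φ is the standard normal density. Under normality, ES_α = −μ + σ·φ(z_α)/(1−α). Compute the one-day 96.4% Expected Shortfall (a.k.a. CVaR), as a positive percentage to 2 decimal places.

Tail multiplier: φ(z)/(1−α) = 0.079092 / 0.036 = 2.197.
ES = −(0.15%) + 3.15% × 2.197 = 6.771%.

6.77%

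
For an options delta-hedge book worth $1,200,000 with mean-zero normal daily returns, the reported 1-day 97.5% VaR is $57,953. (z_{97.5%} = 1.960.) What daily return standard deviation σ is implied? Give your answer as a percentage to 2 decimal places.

2.46%

VaR as a fraction: $57,953 / $1,200,000 = 4.829%.
σ = VaR / z = 4.829% / 1.960 = 2.464%.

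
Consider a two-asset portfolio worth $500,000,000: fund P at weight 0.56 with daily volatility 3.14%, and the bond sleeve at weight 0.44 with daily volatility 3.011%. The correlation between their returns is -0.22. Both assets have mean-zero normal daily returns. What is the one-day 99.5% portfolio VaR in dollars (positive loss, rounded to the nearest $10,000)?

$25,180,000

σ_p² = 0.56²·3.14² + 0.44²·3.011² + 2·-0.22·0.56·0.44·3.14·3.011 = 3.8221 (%²).
σ_p = √3.8221 = 1.955%.
At 99.5%, z = 2.576.
VaR = 2.576 × 1.955% = 5.036%; on $500,000,000 that is $25,180,000.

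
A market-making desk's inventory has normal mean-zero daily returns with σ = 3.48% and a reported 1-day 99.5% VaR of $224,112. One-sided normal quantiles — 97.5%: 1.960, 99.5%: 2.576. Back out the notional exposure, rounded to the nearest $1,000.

$2,500,000

VaR as a fraction of value: z·σ = 2.576 × 3.48% = 8.96448%.
Position = $224,112 / 0.0896448 = $2,500,000.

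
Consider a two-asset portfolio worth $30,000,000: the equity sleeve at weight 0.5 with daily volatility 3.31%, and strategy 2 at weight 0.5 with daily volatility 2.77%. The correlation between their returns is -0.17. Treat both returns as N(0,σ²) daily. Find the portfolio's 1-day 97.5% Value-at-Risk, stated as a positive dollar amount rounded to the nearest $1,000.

$1,158,000

σ_p² = 0.5²·3.31² + 0.5²·2.77² + 2·-0.17·0.5·0.5·3.31·2.77 = 3.8779 (%²).
σ_p = √3.8779 = 1.969%.
At 97.5%, z = 1.960.
VaR = 1.960 × 1.969% = 3.859%; on $30,000,000 that is $1,157,700.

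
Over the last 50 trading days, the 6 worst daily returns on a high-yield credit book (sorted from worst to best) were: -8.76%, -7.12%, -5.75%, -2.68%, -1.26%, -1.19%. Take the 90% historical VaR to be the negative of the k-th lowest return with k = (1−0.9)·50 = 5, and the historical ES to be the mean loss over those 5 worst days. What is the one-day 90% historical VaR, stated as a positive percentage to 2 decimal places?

k = 5; the 5th lowest return is -1.26%, so VaR = 1.26%.

1.26%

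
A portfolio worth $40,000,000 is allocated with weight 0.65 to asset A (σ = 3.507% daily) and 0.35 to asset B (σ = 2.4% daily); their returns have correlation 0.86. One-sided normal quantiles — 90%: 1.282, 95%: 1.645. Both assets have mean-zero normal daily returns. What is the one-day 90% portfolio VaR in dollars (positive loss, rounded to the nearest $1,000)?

σ_p² = 0.65²·3.507² + 0.35²·2.4² + 2·0.86·0.65·0.35·3.507·2.4 = 9.1954 (%²).
σ_p = √9.1954 = 3.032%.
VaR = 1.282 × 3.032% = 3.887%; on $40,000,000 that is $1,554,800.

$1,555,000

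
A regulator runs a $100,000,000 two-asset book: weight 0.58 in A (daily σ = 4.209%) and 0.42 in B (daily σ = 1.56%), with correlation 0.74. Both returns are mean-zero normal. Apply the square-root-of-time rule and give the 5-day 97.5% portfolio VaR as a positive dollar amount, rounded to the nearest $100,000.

σ_p = √(0.58²·4.209² + 0.42²·1.56² + 2·0.74·0.58·0.42·4.209·1.56) = 2.959%.
σ_{5d} = 2.959% × √5 = 6.617%.
z(97.5%) = 1.960.
VaR = 1.960 × 6.617% = 12.969%; on $100,000,000 that is $12,969,000.

$13,000,000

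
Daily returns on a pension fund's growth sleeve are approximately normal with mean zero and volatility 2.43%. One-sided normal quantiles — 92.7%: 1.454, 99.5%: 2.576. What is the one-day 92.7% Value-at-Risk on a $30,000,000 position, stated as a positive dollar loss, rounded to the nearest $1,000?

$1,060,000

VaR = z·σ = 1.454 × 2.43% = 3.533%.
On $30,000,000: 0.03533 × $30,000,000 = $1,059,900.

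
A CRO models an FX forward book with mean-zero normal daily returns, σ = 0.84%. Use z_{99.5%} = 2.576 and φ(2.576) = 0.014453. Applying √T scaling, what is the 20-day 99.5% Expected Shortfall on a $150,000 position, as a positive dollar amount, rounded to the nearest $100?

$16,300

σ_{20d} = 0.84% × √20 = 3.757%.
ES multiplier = φ(z)/(1−α) = 0.014453/0.005 = 2.891.
ES = 3.757% × 2.891 = 10.861%; on $150,000: $16,292.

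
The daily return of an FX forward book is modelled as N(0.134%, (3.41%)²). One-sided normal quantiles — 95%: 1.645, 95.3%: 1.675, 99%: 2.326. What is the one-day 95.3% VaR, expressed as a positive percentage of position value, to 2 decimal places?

5.58%

VaR = −μ + z·σ = −(0.134%) + 1.675 × 3.41% = 5.578%.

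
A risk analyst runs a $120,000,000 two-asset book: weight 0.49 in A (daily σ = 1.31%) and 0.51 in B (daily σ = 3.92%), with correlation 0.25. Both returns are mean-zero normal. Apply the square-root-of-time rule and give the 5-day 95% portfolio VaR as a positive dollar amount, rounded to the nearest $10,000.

σ_p = √(0.49²·1.31² + 0.51²·3.92² + 2·0.25·0.49·0.51·1.31·3.92) = 2.247%.
σ_{5d} = 2.247% × √5 = 5.024%.
z(95%) = 1.645.
VaR = 1.645 × 5.024% = 8.264%; on $120,000,000 that is $9,916,800.

$9,920,000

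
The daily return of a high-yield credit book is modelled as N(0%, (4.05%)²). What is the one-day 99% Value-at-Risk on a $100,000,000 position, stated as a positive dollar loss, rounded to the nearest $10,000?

$9,420,000

At 99% one-sided, z = 2.326.
VaR = z·σ = 2.326 × 4.05% = 9.420%.
On $100,000,000: 0.09420 × $100,000,000 = $9,420,000.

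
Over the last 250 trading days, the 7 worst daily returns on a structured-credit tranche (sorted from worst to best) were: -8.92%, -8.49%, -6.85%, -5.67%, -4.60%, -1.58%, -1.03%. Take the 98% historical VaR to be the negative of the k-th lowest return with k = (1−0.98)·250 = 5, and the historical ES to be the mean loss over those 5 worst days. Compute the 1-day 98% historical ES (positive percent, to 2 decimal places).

The 5 worst returns sum to -34.53%.
ES = −(-34.53%) / 5 = 6.906% ≈ 6.91%.

6.91%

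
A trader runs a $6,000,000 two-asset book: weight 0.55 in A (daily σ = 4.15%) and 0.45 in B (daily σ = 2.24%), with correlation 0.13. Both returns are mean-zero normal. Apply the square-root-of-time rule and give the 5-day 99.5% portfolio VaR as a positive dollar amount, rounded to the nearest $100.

$902,800

σ_p = √(0.55²·4.15² + 0.45²·2.24² + 2·0.13·0.55·0.45·4.15·2.24) = 2.612%.
σ_{5d} = 2.612% × √5 = 5.841%.
z(99.5%) = 2.576.
VaR = 2.576 × 5.841% = 15.046%; on $6,000,000 that is $902,760.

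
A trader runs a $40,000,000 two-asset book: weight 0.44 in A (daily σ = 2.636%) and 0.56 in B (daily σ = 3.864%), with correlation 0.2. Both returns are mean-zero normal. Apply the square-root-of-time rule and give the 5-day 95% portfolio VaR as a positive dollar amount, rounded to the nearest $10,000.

$3,900,000

σ_p = √(0.44²·2.636² + 0.56²·3.864² + 2·0.2·0.44·0.56·2.636·3.864) = 2.652%.
σ_{5d} = 2.652% × √5 = 5.930%.
z(95%) = 1.645.
VaR = 1.645 × 5.930% = 9.755%; on $40,000,000 that is $3,902,000.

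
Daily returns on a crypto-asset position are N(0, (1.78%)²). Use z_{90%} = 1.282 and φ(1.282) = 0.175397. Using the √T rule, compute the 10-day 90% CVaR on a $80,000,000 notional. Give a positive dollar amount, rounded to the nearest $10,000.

$7,900,000

σ_{10d} = 1.78% × √10 = 5.629%.
ES multiplier = φ(z)/(1−α) = 0.175397/0.1 = 1.754.
ES = 5.629% × 1.754 = 9.873%; on $80,000,000: $7,898,400.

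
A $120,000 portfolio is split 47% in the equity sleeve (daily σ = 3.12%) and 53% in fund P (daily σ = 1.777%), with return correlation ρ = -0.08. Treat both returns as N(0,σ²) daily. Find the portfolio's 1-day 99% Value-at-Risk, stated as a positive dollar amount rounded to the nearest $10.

σ_p² = 0.47²·3.12² + 0.53²·1.777² + 2·-0.08·0.47·0.53·3.12·1.777 = 2.8164 (%²).
σ_p = √2.8164 = 1.678%.
At 99%, z = 2.326.
VaR = 2.326 × 1.678% = 3.903%; on $120,000 that is $4,684.

$4,680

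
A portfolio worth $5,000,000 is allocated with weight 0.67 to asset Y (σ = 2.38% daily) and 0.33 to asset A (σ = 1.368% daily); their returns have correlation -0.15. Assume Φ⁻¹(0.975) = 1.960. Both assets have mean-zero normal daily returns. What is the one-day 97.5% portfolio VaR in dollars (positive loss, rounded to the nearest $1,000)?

$156,000

σ_p² = 0.67²·2.38² + 0.33²·1.368² + 2·-0.15·0.67·0.33·2.38·1.368 = 2.5306 (%²).
σ_p = √2.5306 = 1.591%.
VaR = 1.960 × 1.591% = 3.118%; on $5,000,000 that is $155,900.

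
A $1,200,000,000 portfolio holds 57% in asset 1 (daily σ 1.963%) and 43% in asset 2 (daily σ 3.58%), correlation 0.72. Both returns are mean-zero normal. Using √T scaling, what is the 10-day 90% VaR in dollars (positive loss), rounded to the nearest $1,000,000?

σ_p = √(0.57²·1.963² + 0.43²·3.58² + 2·0.72·0.57·0.43·1.963·3.58) = 2.470%.
σ_{10d} = 2.470% × √10 = 7.811%.
z(90%) = 1.282.
VaR = 1.282 × 7.811% = 10.014%; on $1,200,000,000 that is $120,168,000.

$120,000,000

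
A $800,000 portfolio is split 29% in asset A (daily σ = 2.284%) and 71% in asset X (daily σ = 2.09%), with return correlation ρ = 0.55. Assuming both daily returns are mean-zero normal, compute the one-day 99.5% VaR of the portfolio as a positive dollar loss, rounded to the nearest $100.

$39,800

σ_p² = 0.29²·2.284² + 0.71²·2.09² + 2·0.55·0.29·0.71·2.284·2.09 = 3.7218 (%²).
σ_p = √3.7218 = 1.929%.
At 99.5%, z = 2.576.
VaR = 2.576 × 1.929% = 4.969%; on $800,000 that is $39,752.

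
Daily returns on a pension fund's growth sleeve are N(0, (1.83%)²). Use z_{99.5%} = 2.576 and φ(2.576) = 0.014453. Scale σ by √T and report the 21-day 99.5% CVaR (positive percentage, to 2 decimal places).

24.24%

σ_{21d} = 1.83% × √21 = 8.386%.
ES multiplier = φ(z)/(1−α) = 0.014453/0.005 = 2.891.
ES = 8.386% × 2.891 = 24.244%.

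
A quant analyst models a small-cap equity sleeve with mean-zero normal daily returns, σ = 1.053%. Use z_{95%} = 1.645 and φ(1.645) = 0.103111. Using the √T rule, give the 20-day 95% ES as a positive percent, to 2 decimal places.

9.71%

σ_{20d} = 1.053% × √20 = 4.709%.
ES multiplier = φ(z)/(1−α) = 0.103111/0.05 = 2.062.
ES = 4.709% × 2.062 = 9.710%.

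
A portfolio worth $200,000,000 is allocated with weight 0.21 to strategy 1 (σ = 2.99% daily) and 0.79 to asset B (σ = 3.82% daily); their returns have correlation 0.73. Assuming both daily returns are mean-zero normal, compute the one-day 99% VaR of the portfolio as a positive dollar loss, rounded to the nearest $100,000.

σ_p² = 0.21²·2.99² + 0.79²·3.82² + 2·0.73·0.21·0.79·2.99·3.82 = 12.2679 (%²).
σ_p = √12.2679 = 3.503%.
At 99%, z = 2.326.
VaR = 2.326 × 3.503% = 8.148%; on $200,000,000 that is $16,296,000.

$16,300,000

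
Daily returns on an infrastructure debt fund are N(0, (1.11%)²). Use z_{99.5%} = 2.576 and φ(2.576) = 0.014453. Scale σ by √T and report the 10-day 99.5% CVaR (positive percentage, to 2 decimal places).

σ_{10d} = 1.11% × √10 = 3.510%.
ES multiplier = φ(z)/(1−α) = 0.014453/0.005 = 2.891.
ES = 3.510% × 2.891 = 10.147%.

10.15%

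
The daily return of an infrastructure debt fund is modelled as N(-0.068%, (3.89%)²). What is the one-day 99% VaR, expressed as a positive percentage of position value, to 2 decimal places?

9.12%

At 99% one-sided, z = 2.326.
VaR = −μ + z·σ = −(-0.068%) + 2.326 × 3.89% = 9.116%.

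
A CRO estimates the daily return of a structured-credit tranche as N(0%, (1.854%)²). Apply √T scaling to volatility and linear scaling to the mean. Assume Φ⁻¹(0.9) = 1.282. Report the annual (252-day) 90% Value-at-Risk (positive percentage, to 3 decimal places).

σ_{252d} = 1.854% × √252 = 29.431%.
VaR = 1.282 × 29.431% = 37.731%.

37.731%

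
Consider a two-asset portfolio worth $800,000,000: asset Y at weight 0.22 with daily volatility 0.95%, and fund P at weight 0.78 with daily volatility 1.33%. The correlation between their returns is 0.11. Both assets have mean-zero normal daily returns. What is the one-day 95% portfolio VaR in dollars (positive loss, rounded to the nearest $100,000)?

$14,200,000

σ_p² = 0.22²·0.95² + 0.78²·1.33² + 2·0.11·0.22·0.78·0.95·1.33 = 1.1676 (%²).
σ_p = √1.1676 = 1.081%.
At 95%, z = 1.645.
VaR = 1.645 × 1.081% = 1.778%; on $800,000,000 that is $14,224,000.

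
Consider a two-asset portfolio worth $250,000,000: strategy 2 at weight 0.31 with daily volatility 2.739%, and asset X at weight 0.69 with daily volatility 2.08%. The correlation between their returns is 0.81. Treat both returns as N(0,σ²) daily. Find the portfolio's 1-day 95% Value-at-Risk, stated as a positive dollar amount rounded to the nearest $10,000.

σ_p² = 0.31²·2.739² + 0.69²·2.08² + 2·0.81·0.31·0.69·2.739·2.08 = 4.7549 (%²).
σ_p = √4.7549 = 2.181%.
At 95%, z = 1.645.
VaR = 1.645 × 2.181% = 3.588%; on $250,000,000 that is $8,970,000.

$8,970,000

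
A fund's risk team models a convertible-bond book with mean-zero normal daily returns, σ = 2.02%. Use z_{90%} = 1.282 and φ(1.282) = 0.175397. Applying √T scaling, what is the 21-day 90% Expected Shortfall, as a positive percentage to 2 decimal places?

16.24%

σ_{21d} = 2.02% × √21 = 9.257%.
ES multiplier = φ(z)/(1−α) = 0.175397/0.1 = 1.754.
ES = 9.257% × 1.754 = 16.237%.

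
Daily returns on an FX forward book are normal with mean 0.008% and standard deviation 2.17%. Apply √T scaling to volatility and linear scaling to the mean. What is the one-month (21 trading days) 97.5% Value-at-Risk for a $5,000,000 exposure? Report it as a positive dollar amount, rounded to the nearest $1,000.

$966,000

At 97.5%, z = 1.960.
σ_{21d} = 2.17% × √21 = 9.944%; μ_{21d} = 21 × 0.008% = 0.168%.
VaR = −(0.168%) + 1.960 × 9.944% = 19.322%.
On $5,000,000: 0.19322 × $5,000,000 = $966,100.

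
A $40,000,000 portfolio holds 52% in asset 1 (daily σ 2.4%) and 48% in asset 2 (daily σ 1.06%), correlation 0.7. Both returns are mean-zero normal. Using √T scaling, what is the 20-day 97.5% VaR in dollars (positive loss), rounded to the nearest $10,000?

$5,770,000

σ_p = √(0.52²·2.4² + 0.48²·1.06² + 2·0.7·0.52·0.48·2.4·1.06) = 1.645%.
σ_{20d} = 1.645% × √20 = 7.357%.
z(97.5%) = 1.960.
VaR = 1.960 × 7.357% = 14.420%; on $40,000,000 that is $5,768,000.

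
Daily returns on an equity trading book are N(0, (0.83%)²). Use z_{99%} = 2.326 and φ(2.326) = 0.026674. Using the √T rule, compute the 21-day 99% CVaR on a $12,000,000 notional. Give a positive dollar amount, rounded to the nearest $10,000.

$1,220,000

σ_{21d} = 0.83% × √21 = 3.804%.
ES multiplier = φ(z)/(1−α) = 0.026674/0.01 = 2.667.
ES = 3.804% × 2.667 = 10.145%; on $12,000,000: $1,217,400.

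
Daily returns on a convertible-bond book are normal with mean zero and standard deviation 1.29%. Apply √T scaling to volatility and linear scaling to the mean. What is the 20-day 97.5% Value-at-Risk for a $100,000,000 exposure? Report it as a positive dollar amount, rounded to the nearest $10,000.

At 97.5%, z = 1.960.
σ_{20d} = 1.29% × √20 = 5.769%.
VaR = 1.960 × 5.769% = 11.307%.
On $100,000,000: 0.11307 × $100,000,000 = $11,307,000.

$11,310,000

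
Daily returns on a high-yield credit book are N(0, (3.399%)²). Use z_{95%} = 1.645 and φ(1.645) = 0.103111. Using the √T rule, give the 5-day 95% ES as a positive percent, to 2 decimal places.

σ_{5d} = 3.399% × √5 = 7.600%.
ES multiplier = φ(z)/(1−α) = 0.103111/0.05 = 2.062.
ES = 7.600% × 2.062 = 15.671%.

15.67%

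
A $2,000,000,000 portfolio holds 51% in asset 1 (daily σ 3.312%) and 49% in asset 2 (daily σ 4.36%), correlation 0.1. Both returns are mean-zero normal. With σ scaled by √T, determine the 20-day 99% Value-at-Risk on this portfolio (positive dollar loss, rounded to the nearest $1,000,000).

$594,000,000

σ_p = √(0.51²·3.312² + 0.49²·4.36² + 2·0.1·0.51·0.49·3.312·4.36) = 2.853%.
σ_{20d} = 2.853% × √20 = 12.759%.
z(99%) = 2.326.
VaR = 2.326 × 12.759% = 29.677%; on $2,000,000,000 that is $593,540,000.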